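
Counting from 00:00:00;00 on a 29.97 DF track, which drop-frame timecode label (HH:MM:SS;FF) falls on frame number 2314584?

Ten DF minutes hold 17982 frames, so frame 2314584 lies in block 128 (frames 2301696–2319677) with 12888 frames into that block.
The block's first minute is 1800 frames and the rest 1798 each; 12888 frames reaches minute 7, so 128 × 18 + 7 × 2 = 2318 labels have been skipped so far.
Adding those back, label number 2314584 + 2318 = 2316902 at 30 labels/s is 77230 s + 2 f = 21 h 27 min 10 s frame 2, i.e. 21:27:10;02.

21:27:10;02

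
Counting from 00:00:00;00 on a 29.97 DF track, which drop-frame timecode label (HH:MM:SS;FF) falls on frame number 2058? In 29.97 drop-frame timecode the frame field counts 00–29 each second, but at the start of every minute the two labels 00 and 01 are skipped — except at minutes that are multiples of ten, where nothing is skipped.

Each 10-minute DF block holds 10 × 60 × 30 − 9 × 2 = 17982 frames. 2058 ÷ 17982 → 0 full blocks, remainder 2058.
Within the partial block the first minute is 1800 frames and each further minute 1798, so 1 further minute boundary passed. Total skipped labels = 18 × 0 + 2 × 1 = 2.
Non-drop label index = 2058 + 2 = 2060; at 30 labels/s that is 00:01:08:20, i.e. DF 00:01:08;20.

00:01:08;20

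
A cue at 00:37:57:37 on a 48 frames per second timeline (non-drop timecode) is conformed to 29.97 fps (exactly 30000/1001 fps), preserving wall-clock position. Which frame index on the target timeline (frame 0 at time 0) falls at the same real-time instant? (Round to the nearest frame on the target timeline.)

Source frame index: (0×3600 + 37×60 + 57) × 48 + 37 = 109333.
Real time: 109333 / (48) = 109333/48 s.
Target frame: (109333/48) × (30000/1001) = 9761875/143 ≈ 68264.860 → 68265.

frame 68265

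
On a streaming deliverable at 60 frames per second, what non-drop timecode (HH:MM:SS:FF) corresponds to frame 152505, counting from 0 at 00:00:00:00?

152505 ÷ 60 = 2541 full seconds, remainder 45 frames.
2541 s = 0 h 42 min 21 s.
Timecode: 00:42:21:45.

00:42:21:45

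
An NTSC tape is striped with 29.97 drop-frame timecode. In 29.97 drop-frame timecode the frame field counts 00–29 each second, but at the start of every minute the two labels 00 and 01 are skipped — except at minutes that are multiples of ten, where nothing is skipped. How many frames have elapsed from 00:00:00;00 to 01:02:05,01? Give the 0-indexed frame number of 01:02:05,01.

111639

As if non-drop at 30 labels/s: (1 × 3600 + 2 × 60 + 5) × 30 + 1 = 111751.
Minute boundaries passed: 62; those not divisible by 10: 62 − 6 = 56; dropped labels = 2 × 56 = 112.
Actual frame index = 111751 − 112 = 111639.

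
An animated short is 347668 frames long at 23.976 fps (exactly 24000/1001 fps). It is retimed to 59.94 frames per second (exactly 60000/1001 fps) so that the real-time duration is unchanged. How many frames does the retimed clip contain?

869170 frames

Target frames = source frames × (target rate / source rate) = 347668 × (60000/1001)/(24000/1001) = 347668 × 5/2 = 869170.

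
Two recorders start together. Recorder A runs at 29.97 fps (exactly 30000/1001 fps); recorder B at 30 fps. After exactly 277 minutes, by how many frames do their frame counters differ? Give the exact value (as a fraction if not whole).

498600/1001 frames

277 min = 16620 s.
A emits 30000/1001 × 16620 = 498600000/1001 frames; B emits 30 × 16620 = 498600.
Difference = 498600/1001 frames (≈ 498.1019); B is ahead of A.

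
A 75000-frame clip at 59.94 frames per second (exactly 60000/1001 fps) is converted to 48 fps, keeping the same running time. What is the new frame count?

Target frames = source frames × (target rate / source rate) = 75000 × (48)/(60000/1001) = 75000 × 1001/1250 = 60060.

60060 frames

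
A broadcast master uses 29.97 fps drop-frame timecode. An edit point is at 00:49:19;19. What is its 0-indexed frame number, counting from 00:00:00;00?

Complete 10-minute blocks: 4, each 17982 frames → 71928.
Remaining 9 whole minutes in the current block: 1800 + 8 × 1798 = 16184 frames.
Within the current minute: 19 × 30 + 19 − 2 = 587 (labels ;00/;01 skipped at this minute). Total = 71928 + 16184 + 587 = 88699.

88699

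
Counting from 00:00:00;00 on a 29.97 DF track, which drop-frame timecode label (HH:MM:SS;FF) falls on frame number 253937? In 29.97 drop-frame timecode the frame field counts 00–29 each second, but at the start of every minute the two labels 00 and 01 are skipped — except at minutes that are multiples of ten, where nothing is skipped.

Ten DF minutes hold 17982 frames, so frame 253937 lies in block 14 (frames 251748–269729) with 2189 frames into that block.
The block's first minute is 1800 frames and the rest 1798 each; 2189 frames reaches minute 1, so 14 × 18 + 1 × 2 = 254 labels have been skipped so far.
Adding those back, label number 253937 + 254 = 254191 at 30 labels/s is 8473 s + 1 f = 2 h 21 min 13 s frame 1, i.e. 02:21:13;01.

02:21:13;01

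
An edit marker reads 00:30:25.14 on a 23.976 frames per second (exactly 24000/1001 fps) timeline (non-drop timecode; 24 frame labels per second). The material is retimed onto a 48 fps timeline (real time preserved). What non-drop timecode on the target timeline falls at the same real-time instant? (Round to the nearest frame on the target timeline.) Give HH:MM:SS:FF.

Source frame index: (0×3600 + 30×60 + 25) × 24 + 14 = 43814.
Real time: 43814 / (24000/1001) = 21928907/12000 s.
Target frame: (21928907/12000) × (48) = 21928907/250 ≈ 87715.628 → 87716.
At 48 labels/s: frame 87716 → 00:30:27:20.

00:30:27:20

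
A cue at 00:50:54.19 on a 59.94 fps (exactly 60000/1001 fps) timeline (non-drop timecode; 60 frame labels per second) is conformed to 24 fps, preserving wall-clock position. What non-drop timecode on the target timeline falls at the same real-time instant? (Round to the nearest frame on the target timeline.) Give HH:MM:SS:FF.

00:50:57:09

Source frame index: (0×3600 + 50×60 + 54) × 60 + 19 = 183259.
Real time: 183259 / (60000/1001) = 183442259/60000 s.
Target frame: (183442259/60000) × (24) = 183442259/2500 ≈ 73376.904 → 73377.
At 24 labels/s: frame 73377 → 00:50:57:09.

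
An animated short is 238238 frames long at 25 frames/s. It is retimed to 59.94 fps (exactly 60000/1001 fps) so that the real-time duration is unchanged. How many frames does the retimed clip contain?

571200 frames

Target frames = source frames × (target rate / source rate) = 238238 × (60000/1001)/(25) = 238238 × 2400/1001 = 571200.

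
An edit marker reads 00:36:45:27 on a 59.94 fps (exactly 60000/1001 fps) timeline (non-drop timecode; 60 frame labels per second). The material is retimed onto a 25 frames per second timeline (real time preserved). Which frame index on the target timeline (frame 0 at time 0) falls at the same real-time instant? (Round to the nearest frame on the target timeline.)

frame 55191

Source frame index: (0×3600 + 36×60 + 45) × 60 + 27 = 132327.
Real time: 132327 / (60000/1001) = 44153109/20000 s.
Target frame: (44153109/20000) × (25) = 44153109/800 ≈ 55191.386 → 55191.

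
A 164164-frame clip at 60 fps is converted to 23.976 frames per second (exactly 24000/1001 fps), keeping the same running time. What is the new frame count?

Target frames = source frames × (target rate / source rate) = 164164 × (24000/1001)/(60) = 164164 × 400/1001 = 65600.

65600 frames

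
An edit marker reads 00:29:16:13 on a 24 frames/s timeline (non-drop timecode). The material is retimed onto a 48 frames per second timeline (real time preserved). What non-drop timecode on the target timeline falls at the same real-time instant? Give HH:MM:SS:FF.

Source frame index: (0×3600 + 29×60 + 16) × 24 + 13 = 42157.
Real time: 42157 / (24) = 42157/24 s.
Target frame: (42157/24) × (48) = 84314.
At 48 labels/s: frame 84314 → 00:29:16:26.

00:29:16:26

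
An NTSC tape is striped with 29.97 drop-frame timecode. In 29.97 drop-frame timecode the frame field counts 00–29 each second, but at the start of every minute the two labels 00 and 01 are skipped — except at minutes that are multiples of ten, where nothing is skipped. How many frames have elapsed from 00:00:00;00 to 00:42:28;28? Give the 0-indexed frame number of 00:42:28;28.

As if non-drop at 30 labels/s: (0 × 3600 + 42 × 60 + 28) × 30 + 28 = 76468.
Minute boundaries passed: 42; those not divisible by 10: 42 − 4 = 38; dropped labels = 2 × 38 = 76.
Actual frame index = 76468 − 76 = 76392.

76392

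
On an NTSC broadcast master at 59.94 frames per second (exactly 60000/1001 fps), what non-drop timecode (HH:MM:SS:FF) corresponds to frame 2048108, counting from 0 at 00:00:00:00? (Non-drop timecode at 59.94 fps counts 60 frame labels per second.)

2048108 ÷ 60 = 34135 full seconds, remainder 8 frames.
34135 s = 9 h 28 min 55 s.
Timecode: 09:28:55:08.

09:28:55:08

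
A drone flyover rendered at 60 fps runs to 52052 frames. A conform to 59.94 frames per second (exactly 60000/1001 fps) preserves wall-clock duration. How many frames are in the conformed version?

Target frames = source frames × (target rate / source rate) = 52052 × (60000/1001)/(60) = 52052 × 1000/1001 = 52000.

52000 frames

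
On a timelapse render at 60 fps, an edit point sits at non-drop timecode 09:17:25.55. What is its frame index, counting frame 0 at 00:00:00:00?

Total seconds to the label: (9 × 3600 + 17 × 60 + 25) = 33445.
Frame index = 33445 × 60 + 55 = 2006755.

frame 2006755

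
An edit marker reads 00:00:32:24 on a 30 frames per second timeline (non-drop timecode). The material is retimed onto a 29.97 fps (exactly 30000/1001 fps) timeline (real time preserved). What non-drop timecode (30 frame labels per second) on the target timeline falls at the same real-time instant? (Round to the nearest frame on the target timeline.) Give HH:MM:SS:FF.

00:00:32:23

Source frame index: (0×3600 + 0×60 + 32) × 30 + 24 = 984.
Real time: 984 / (30) = 164/5 s.
Target frame: (164/5) × (30000/1001) = 984000/1001 ≈ 983.017 → 983.
At 30 labels/s: frame 983 → 00:00:32:23.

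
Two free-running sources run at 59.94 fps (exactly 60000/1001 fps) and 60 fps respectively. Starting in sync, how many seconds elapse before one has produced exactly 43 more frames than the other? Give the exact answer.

The gap grows by |60 − 60000/1001| = 60/1001 frames per second.
Time for a 43-frame gap: 43 ÷ (60/1001) = 43043/60 s.

43043/60 seconds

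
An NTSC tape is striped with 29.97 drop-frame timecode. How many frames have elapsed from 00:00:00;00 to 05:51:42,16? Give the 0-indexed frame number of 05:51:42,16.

632444

Complete 10-minute blocks: 35, each 17982 frames → 629370.
Remaining 1 whole minute in the current block: 1800 + 0 × 1798 = 1800 frames.
Within the current minute: 42 × 30 + 16 − 2 = 1274 (labels ;00/;01 skipped at this minute). Total = 629370 + 1800 + 1274 = 632444.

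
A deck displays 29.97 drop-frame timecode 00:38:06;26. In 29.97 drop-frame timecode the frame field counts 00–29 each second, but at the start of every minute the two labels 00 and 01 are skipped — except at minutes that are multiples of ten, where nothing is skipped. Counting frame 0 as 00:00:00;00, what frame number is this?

As if non-drop at 30 labels/s: (0 × 3600 + 38 × 60 + 6) × 30 + 26 = 68606.
Minute boundaries passed: 38; those not divisible by 10: 38 − 3 = 35; dropped labels = 2 × 35 = 70.
Actual frame index = 68606 − 70 = 68536.

68536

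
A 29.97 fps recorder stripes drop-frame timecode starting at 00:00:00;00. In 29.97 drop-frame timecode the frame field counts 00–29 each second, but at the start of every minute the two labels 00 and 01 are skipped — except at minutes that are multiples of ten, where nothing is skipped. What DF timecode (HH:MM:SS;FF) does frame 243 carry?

Ten DF minutes hold 17982 frames, so frame 243 lies in block 0 (frames 0–17981) with 243 frames into that block.
The block's first minute is 1800 frames and the rest 1798 each; 243 frames reaches minute 0, so 0 × 18 + 0 × 2 = 0 labels have been skipped so far.
Adding those back, label number 243 + 0 = 243 at 30 labels/s is 8 s + 3 f = 0 h 0 min 8 s frame 3, i.e. 00:00:08;03.

00:00:08;03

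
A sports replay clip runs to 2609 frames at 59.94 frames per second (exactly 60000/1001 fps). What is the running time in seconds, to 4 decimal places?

Running time = 2609 × 1001/60000 = 2611609/60000 s ≈ 43.5268 s.

43.5268 seconds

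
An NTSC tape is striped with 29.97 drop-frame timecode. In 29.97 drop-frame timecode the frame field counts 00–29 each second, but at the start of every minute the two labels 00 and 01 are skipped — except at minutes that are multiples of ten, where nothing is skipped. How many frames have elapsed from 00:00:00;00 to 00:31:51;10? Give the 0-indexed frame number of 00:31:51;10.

Complete 10-minute blocks: 3, each 17982 frames → 53946.
Remaining 1 whole minute in the current block: 1800 + 0 × 1798 = 1800 frames.
Within the current minute: 51 × 30 + 10 − 2 = 1538 (labels ;00/;01 skipped at this minute). Total = 53946 + 1800 + 1538 = 57284.

57284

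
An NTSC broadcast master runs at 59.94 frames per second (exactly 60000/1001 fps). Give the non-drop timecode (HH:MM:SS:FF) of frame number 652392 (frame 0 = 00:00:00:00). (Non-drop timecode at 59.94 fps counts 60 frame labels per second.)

652392 ÷ 60 = 10873 full seconds, remainder 12 frames.
10873 s = 3 h 1 min 13 s.
Timecode: 03:01:13:12.

03:01:13:12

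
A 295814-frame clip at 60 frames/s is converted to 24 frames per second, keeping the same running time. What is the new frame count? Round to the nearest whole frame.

Frames at target rate = 295814 × (24) / (60) = 591628/5 ≈ 118325.600.
Nearest whole frame: 118326.

118326 frames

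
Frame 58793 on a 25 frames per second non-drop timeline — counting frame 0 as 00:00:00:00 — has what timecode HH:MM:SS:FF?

00:39:11:18

58793 ÷ 25 = 2351 full seconds, remainder 18 frames.
2351 s = 0 h 39 min 11 s.
Timecode: 00:39:11:18.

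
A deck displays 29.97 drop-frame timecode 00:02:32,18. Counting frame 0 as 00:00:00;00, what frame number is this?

Complete 10-minute blocks: 0, each 17982 frames → 0.
Remaining 2 whole minutes in the current block: 1800 + 1 × 1798 = 3598 frames.
Within the current minute: 32 × 30 + 18 − 2 = 976 (labels ;00/;01 skipped at this minute). Total = 0 + 3598 + 976 = 4574.

4574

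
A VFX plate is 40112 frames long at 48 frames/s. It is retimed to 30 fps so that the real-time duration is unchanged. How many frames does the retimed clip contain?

25070 frames

Target frames = source frames × (target rate / source rate) = 40112 × (30)/(48) = 40112 × 5/8 = 25070.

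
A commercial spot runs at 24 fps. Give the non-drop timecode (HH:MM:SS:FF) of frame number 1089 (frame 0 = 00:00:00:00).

00:00:45:09

1089 ÷ 24 = 45 full seconds, remainder 9 frames.
45 s = 0 h 0 min 45 s.
Timecode: 00:00:45:09.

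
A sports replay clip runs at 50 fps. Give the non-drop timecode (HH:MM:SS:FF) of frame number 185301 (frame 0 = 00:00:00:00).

185301 ÷ 50 = 3706 full seconds, remainder 1 frame.
3706 s = 1 h 1 min 46 s.
Timecode: 01:01:46:01.

01:01:46:01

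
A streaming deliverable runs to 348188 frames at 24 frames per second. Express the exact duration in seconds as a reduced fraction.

Running time = 348188 ÷ (24) = 348188 × 1/24 = 87047/6 s.

87047/6 seconds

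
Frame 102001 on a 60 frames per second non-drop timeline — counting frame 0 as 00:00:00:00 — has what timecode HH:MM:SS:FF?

00:28:20:01

102001 ÷ 60 = 1700 full seconds, remainder 1 frame.
1700 s = 0 h 28 min 20 s.
Timecode: 00:28:20:01.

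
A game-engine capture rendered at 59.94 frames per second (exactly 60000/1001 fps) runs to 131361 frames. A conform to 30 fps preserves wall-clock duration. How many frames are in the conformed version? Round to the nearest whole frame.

65746 frames

Frames at target rate = 131361 × (30) / (60000/1001) = 131492361/2000 ≈ 65746.181.
Nearest whole frame: 65746.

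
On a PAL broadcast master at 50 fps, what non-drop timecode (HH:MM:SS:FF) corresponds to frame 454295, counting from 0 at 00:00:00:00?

02:31:25:45

454295 ÷ 50 = 9085 full seconds, remainder 45 frames.
9085 s = 2 h 31 min 25 s.
Timecode: 02:31:25:45.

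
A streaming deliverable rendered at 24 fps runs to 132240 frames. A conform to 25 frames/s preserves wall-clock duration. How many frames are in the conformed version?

137750 frames

Target frames = source frames × (target rate / source rate) = 132240 × (25)/(24) = 132240 × 25/24 = 137750.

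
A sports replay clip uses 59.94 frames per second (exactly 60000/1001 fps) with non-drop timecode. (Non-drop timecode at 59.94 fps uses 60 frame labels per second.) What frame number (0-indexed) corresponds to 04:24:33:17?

Total seconds to the label: (4 × 3600 + 24 × 60 + 33) = 15873.
Frame index = 15873 × 60 + 17 = 952397.

frame 952397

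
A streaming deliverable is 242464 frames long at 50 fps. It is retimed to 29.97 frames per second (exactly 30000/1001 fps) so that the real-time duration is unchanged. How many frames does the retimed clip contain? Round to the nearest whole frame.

Frames at target rate = 242464 × (30000/1001) / (50) = 145478400/1001 ≈ 145333.067.
Nearest whole frame: 145333.

145333 frames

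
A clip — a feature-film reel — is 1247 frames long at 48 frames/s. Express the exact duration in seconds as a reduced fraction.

Running time = 1247 ÷ (48) = 1247 × 1/48 = 1247/48 s.

1247/48 seconds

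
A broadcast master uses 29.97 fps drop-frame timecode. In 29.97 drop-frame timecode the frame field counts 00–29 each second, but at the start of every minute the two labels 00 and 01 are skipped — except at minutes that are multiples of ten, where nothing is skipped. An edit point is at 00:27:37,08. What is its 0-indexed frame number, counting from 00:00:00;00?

Complete 10-minute blocks: 2, each 17982 frames → 35964.
Remaining 7 whole minutes in the current block: 1800 + 6 × 1798 = 12588 frames.
Within the current minute: 37 × 30 + 8 − 2 = 1116 (labels ;00/;01 skipped at this minute). Total = 35964 + 12588 + 1116 = 49668.

49668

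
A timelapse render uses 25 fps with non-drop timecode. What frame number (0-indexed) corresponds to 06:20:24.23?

Total seconds to the label: (6 × 3600 + 20 × 60 + 24) = 22824.
Frame index = 22824 × 25 + 23 = 570623.

570623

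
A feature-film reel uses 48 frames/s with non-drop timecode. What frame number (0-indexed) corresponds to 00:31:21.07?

90295

Total seconds to the label: (0 × 3600 + 31 × 60 + 21) = 1881.
Frame index = 1881 × 48 + 7 = 90295.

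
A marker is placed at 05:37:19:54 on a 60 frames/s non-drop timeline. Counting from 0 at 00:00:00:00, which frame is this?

Total seconds to the label: (5 × 3600 + 37 × 60 + 19) = 20239.
Frame index = 20239 × 60 + 54 = 1214394.

1214394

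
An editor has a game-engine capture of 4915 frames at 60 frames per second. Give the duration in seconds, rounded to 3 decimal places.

81.917 seconds

Running time = 4915 × 1/60 = 983/12 s ≈ 81.917 s.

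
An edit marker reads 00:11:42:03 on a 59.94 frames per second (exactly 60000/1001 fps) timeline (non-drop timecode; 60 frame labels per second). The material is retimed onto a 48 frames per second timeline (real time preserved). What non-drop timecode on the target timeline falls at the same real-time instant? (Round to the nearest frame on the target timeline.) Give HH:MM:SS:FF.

00:11:42:36

Source frame index: (0×3600 + 11×60 + 42) × 60 + 3 = 42123.
Real time: 42123 / (60000/1001) = 14055041/20000 s.
Target frame: (14055041/20000) × (48) = 42165123/1250 ≈ 33732.098 → 33732.
At 48 labels/s: frame 33732 → 00:11:42:36.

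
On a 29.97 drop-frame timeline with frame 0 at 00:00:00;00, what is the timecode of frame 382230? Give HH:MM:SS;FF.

03:32:33;22

Ten DF minutes hold 17982 frames, so frame 382230 lies in block 21 (frames 377622–395603) with 4608 frames into that block.
The block's first minute is 1800 frames and the rest 1798 each; 4608 frames reaches minute 2, so 21 × 18 + 2 × 2 = 382 labels have been skipped so far.
Adding those back, label number 382230 + 382 = 382612 at 30 labels/s is 12753 s + 22 f = 3 h 32 min 33 s frame 22, i.e. 03:32:33;22.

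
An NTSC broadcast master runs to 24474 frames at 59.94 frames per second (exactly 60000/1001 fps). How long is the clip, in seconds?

Running time = 24474 / (60000/1001) = 408.3079 s.

408.3079 seconds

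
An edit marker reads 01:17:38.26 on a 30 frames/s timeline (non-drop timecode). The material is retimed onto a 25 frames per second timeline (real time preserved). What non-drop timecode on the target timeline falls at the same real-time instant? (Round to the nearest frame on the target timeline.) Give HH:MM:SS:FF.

01:17:38:22

Source frame index: (1×3600 + 17×60 + 38) × 30 + 26 = 139766.
Real time: 139766 / (30) = 69883/15 s.
Target frame: (69883/15) × (25) = 349415/3 ≈ 116471.667 → 116472.
At 25 labels/s: frame 116472 → 01:17:38:22.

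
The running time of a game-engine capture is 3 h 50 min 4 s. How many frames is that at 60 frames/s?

3 h 50 min 4 s = 13804 s.
Frames = 13804 × 60 = 828240.

828240 frames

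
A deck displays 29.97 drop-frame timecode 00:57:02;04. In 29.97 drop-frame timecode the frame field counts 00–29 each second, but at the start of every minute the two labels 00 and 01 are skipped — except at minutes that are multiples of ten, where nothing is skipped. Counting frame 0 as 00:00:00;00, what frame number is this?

As if non-drop at 30 labels/s: (0 × 3600 + 57 × 60 + 2) × 30 + 4 = 102664.
Minute boundaries passed: 57; those not divisible by 10: 57 − 5 = 52; dropped labels = 2 × 52 = 104.
Actual frame index = 102664 − 104 = 102560.

102560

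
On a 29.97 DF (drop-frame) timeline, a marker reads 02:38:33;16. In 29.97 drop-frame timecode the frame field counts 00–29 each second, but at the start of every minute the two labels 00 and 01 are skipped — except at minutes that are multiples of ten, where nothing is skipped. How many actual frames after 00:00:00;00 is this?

285120

As if non-drop at 30 labels/s: (2 × 3600 + 38 × 60 + 33) × 30 + 16 = 285406.
Minute boundaries passed: 158; those not divisible by 10: 158 − 15 = 143; dropped labels = 2 × 143 = 286.
Actual frame index = 285406 − 286 = 285120.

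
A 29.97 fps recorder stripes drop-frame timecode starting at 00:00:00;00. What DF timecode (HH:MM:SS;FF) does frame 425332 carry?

Ten DF minutes hold 17982 frames, so frame 425332 lies in block 23 (frames 413586–431567) with 11746 frames into that block.
The block's first minute is 1800 frames and the rest 1798 each; 11746 frames reaches minute 6, so 23 × 18 + 6 × 2 = 426 labels have been skipped so far.
Adding those back, label number 425332 + 426 = 425758 at 30 labels/s is 14191 s + 28 f = 3 h 56 min 31 s frame 28, i.e. 03:56:31;28.

03:56:31;28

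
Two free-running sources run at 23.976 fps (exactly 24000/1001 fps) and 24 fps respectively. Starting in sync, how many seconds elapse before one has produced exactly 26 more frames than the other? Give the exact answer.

The gap grows by |24 − 24000/1001| = 24/1001 frames per second.
Time for a 26-frame gap: 26 ÷ (24/1001) = 13013/12 s.

13013/12 seconds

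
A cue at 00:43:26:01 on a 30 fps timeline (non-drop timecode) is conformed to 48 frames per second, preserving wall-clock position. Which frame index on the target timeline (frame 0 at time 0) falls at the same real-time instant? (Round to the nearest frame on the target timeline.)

frame 125090

Source frame index: (0×3600 + 43×60 + 26) × 30 + 1 = 78181.
Real time: 78181 / (30) = 78181/30 s.
Target frame: (78181/30) × (48) = 625448/5 ≈ 125089.600 → 125090.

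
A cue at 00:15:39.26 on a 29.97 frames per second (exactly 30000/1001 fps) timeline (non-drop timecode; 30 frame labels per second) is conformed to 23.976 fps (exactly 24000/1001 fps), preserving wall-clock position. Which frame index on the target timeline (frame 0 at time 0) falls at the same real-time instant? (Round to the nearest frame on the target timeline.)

frame 22557

Source frame index: (0×3600 + 15×60 + 39) × 30 + 26 = 28196.
Real time: 28196 / (30000/1001) = 7056049/7500 s.
Target frame: (7056049/7500) × (24000/1001) = 112784/5 ≈ 22556.800 → 22557.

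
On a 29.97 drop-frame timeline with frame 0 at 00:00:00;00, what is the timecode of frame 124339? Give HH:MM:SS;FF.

01:09:08;25

Ten DF minutes hold 17982 frames, so frame 124339 lies in block 6 (frames 107892–125873) with 16447 frames into that block.
The block's first minute is 1800 frames and the rest 1798 each; 16447 frames reaches minute 9, so 6 × 18 + 9 × 2 = 126 labels have been skipped so far.
Adding those back, label number 124339 + 126 = 124465 at 30 labels/s is 4148 s + 25 f = 1 h 9 min 8 s frame 25, i.e. 01:09:08;25.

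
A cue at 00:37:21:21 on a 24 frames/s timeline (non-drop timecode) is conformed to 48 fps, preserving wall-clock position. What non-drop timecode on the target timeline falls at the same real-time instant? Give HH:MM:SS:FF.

00:37:21:42

Source frame index: (0×3600 + 37×60 + 21) × 24 + 21 = 53805.
Real time: 53805 / (24) = 17935/8 s.
Target frame: (17935/8) × (48) = 107610.
At 48 labels/s: frame 107610 → 00:37:21:42.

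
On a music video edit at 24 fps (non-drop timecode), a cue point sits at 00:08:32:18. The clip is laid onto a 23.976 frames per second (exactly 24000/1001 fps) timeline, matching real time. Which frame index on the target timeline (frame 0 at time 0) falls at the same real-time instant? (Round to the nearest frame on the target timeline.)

Source frame index: (0×3600 + 8×60 + 32) × 24 + 18 = 12306.
Real time: 12306 / (24) = 2051/4 s.
Target frame: (2051/4) × (24000/1001) = 1758000/143 ≈ 12293.706 → 12294.

frame 12294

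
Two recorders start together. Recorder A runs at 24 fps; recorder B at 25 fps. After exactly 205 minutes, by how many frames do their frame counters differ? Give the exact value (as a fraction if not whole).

205 min = 12300 s.
A emits 24 × 12300 = 295200 frames; B emits 25 × 12300 = 307500.
Difference = 12300 frames; B is ahead of A.

12300 frames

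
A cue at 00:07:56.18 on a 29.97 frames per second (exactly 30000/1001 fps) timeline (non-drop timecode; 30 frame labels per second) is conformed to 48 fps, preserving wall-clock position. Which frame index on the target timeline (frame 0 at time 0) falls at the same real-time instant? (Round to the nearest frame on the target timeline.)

Source frame index: (0×3600 + 7×60 + 56) × 30 + 18 = 14298.
Real time: 14298 / (30000/1001) = 2385383/5000 s.
Target frame: (2385383/5000) × (48) = 14312298/625 ≈ 22899.677 → 22900.

frame 22900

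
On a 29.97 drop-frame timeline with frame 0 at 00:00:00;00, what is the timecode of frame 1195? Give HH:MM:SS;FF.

00:00:39;25

Each 10-minute DF block holds 10 × 60 × 30 − 9 × 2 = 17982 frames. 1195 ÷ 17982 → 0 full blocks, remainder 1195.
Within the partial block the first minute is 1800 frames and each further minute 1798, so 0 further minute boundaries passed. Total skipped labels = 18 × 0 + 2 × 0 = 0.
Non-drop label index = 1195 + 0 = 1195; at 30 labels/s that is 00:00:39:25, i.e. DF 00:00:39;25.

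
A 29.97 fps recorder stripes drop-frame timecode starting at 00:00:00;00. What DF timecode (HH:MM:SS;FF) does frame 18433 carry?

Ten DF minutes hold 17982 frames, so frame 18433 lies in block 1 (frames 17982–35963) with 451 frames into that block.
The block's first minute is 1800 frames and the rest 1798 each; 451 frames reaches minute 0, so 1 × 18 + 0 × 2 = 18 labels have been skipped so far.
Adding those back, label number 18433 + 18 = 18451 at 30 labels/s is 615 s + 1 f = 0 h 10 min 15 s frame 1, i.e. 00:10:15;01.

00:10:15;01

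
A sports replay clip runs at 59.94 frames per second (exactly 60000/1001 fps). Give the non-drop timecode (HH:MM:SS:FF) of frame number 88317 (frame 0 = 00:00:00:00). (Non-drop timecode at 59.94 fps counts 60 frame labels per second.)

00:24:31:57

88317 ÷ 60 = 1471 full seconds, remainder 57 frames.
1471 s = 0 h 24 min 31 s.
Timecode: 00:24:31:57.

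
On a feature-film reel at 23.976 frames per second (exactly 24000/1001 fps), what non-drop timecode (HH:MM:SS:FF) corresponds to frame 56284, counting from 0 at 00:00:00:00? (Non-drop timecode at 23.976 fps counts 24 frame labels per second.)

56284 ÷ 24 = 2345 full seconds, remainder 4 frames.
2345 s = 0 h 39 min 5 s.
Timecode: 00:39:05:04.

00:39:05:04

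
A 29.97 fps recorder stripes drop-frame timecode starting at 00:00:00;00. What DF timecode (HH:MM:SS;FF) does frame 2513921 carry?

23:18:01;09

Each 10-minute DF block holds 10 × 60 × 30 − 9 × 2 = 17982 frames. 2513921 ÷ 17982 → 139 full blocks, remainder 14423.
Within the partial block the first minute is 1800 frames and each further minute 1798, so 8 further minute boundaries passed. Total skipped labels = 18 × 139 + 2 × 8 = 2518.
Non-drop label index = 2513921 + 2518 = 2516439; at 30 labels/s that is 23:18:01:09, i.e. DF 23:18:01;09.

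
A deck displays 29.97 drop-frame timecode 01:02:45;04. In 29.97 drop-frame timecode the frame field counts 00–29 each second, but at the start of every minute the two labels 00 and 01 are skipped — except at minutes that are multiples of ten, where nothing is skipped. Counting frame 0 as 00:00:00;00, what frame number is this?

As if non-drop at 30 labels/s: (1 × 3600 + 2 × 60 + 45) × 30 + 4 = 112954.
Minute boundaries passed: 62; those not divisible by 10: 62 − 6 = 56; dropped labels = 2 × 56 = 112.
Actual frame index = 112954 − 112 = 112842.

112842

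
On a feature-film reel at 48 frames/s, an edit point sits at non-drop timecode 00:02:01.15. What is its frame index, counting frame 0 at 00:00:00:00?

Total seconds to the label: (0 × 3600 + 2 × 60 + 1) = 121.
Frame index = 121 × 48 + 15 = 5823.

5823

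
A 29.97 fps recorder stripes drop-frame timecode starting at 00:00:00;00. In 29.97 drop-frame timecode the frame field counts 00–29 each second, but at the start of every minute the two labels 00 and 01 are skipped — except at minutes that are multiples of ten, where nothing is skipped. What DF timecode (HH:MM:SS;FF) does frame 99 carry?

Each 10-minute DF block holds 10 × 60 × 30 − 9 × 2 = 17982 frames. 99 ÷ 17982 → 0 full blocks, remainder 99.
Within the partial block the first minute is 1800 frames and each further minute 1798, so 0 further minute boundaries passed. Total skipped labels = 18 × 0 + 2 × 0 = 0.
Non-drop label index = 99 + 0 = 99; at 30 labels/s that is 00:00:03:09, i.e. DF 00:00:03;09.

00:00:03;09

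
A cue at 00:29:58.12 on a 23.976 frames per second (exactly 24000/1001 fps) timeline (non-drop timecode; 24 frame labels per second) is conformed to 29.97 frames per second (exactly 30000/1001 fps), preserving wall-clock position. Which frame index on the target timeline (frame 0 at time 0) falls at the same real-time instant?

frame 53955

Source frame index: (0×3600 + 29×60 + 58) × 24 + 12 = 43164.
Real time: 43164 / (24000/1001) = 3600597/2000 s.
Target frame: (3600597/2000) × (30000/1001) = 53955.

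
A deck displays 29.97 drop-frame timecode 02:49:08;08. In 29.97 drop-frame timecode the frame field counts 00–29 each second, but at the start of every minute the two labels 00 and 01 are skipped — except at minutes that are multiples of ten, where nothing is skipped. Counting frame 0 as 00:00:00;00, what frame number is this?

304142

As if non-drop at 30 labels/s: (2 × 3600 + 49 × 60 + 8) × 30 + 8 = 304448.
Minute boundaries passed: 169; those not divisible by 10: 169 − 16 = 153; dropped labels = 2 × 153 = 306.
Actual frame index = 304448 − 306 = 304142.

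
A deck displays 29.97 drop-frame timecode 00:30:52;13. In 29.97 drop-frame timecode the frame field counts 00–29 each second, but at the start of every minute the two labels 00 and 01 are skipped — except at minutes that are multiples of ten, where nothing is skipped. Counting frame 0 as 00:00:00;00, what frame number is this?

55519

As if non-drop at 30 labels/s: (0 × 3600 + 30 × 60 + 52) × 30 + 13 = 55573.
Minute boundaries passed: 30; those not divisible by 10: 30 − 3 = 27; dropped labels = 2 × 27 = 54.
Actual frame index = 55573 − 54 = 55519.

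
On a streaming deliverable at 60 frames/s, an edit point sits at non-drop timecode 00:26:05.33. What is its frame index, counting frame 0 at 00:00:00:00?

Total seconds to the label: (0 × 3600 + 26 × 60 + 5) = 1565.
Frame index = 1565 × 60 + 33 = 93933.

frame 93933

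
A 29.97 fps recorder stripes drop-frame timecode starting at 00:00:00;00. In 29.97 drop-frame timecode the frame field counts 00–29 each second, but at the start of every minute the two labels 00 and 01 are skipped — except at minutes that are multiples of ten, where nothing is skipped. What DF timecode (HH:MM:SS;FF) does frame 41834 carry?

Each 10-minute DF block holds 10 × 60 × 30 − 9 × 2 = 17982 frames. 41834 ÷ 17982 → 2 full blocks, remainder 5870.
Within the partial block the first minute is 1800 frames and each further minute 1798, so 3 further minute boundaries passed. Total skipped labels = 18 × 2 + 2 × 3 = 42.
Non-drop label index = 41834 + 42 = 41876; at 30 labels/s that is 00:23:15:26, i.e. DF 00:23:15;26.

00:23:15;26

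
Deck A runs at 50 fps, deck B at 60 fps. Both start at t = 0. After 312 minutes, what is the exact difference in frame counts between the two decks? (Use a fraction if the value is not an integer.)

187200 frames

312 min = 18720 s.
A emits 50 × 18720 = 936000 frames; B emits 60 × 18720 = 1123200.
Difference = 187200 frames; B is ahead of A.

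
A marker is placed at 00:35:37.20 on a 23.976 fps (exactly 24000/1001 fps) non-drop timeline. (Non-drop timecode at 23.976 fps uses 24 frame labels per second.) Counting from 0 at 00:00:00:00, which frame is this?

Total seconds to the label: (0 × 3600 + 35 × 60 + 37) = 2137.
Frame index = 2137 × 24 + 20 = 51308.

frame 51308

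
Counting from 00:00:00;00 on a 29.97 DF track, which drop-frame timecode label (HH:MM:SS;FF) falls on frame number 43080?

Ten DF minutes hold 17982 frames, so frame 43080 lies in block 2 (frames 35964–53945) with 7116 frames into that block.
The block's first minute is 1800 frames and the rest 1798 each; 7116 frames reaches minute 3, so 2 × 18 + 3 × 2 = 42 labels have been skipped so far.
Adding those back, label number 43080 + 42 = 43122 at 30 labels/s is 1437 s + 12 f = 0 h 23 min 57 s frame 12, i.e. 00:23:57;12.

00:23:57;12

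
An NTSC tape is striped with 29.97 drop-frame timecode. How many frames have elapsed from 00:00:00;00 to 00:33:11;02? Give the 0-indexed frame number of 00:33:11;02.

As if non-drop at 30 labels/s: (0 × 3600 + 33 × 60 + 11) × 30 + 2 = 59732.
Minute boundaries passed: 33; those not divisible by 10: 33 − 3 = 30; dropped labels = 2 × 30 = 60.
Actual frame index = 59732 − 60 = 59672.

59672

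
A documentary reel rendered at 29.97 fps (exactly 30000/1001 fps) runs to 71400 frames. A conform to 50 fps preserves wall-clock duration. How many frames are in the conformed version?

Target frames = source frames × (target rate / source rate) = 71400 × (50)/(30000/1001) = 71400 × 1001/600 = 119119.

119119 frames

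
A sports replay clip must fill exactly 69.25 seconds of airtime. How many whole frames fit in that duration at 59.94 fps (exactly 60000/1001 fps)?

Frames = 69.25 × 60000/1001 = 4155000/1001 ≈ 4150.8492.
Complete frames: 4150.

4150 frames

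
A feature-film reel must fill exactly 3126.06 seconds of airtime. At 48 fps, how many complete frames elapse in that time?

150050 frames

Frames = 3126.06 × 48 = 3751272/25 ≈ 150050.8800.
Complete frames: 150050.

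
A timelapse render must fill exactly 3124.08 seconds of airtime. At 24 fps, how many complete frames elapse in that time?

Frames = 3124.08 × 24 = 1874448/25 ≈ 74977.9200.
Complete frames: 74977.

74977 frames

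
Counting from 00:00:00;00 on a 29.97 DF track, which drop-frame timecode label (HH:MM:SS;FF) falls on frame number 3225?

Each 10-minute DF block holds 10 × 60 × 30 − 9 × 2 = 17982 frames. 3225 ÷ 17982 → 0 full blocks, remainder 3225.
Within the partial block the first minute is 1800 frames and each further minute 1798, so 1 further minute boundary passed. Total skipped labels = 18 × 0 + 2 × 1 = 2.
Non-drop label index = 3225 + 2 = 3227; at 30 labels/s that is 00:01:47:17, i.e. DF 00:01:47;17.

00:01:47;17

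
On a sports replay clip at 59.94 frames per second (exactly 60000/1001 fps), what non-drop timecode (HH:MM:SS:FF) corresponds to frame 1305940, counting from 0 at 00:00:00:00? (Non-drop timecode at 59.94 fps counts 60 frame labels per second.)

06:02:45:40

1305940 ÷ 60 = 21765 full seconds, remainder 40 frames.
21765 s = 6 h 2 min 45 s.
Timecode: 06:02:45:40.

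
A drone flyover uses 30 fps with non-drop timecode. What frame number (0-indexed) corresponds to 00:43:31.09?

Total seconds to the label: (0 × 3600 + 43 × 60 + 31) = 2611.
Frame index = 2611 × 30 + 9 = 78339.

78339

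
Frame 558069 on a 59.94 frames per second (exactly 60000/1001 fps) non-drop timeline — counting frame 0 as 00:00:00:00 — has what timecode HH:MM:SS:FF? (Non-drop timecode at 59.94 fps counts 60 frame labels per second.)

02:35:01:09

558069 ÷ 60 = 9301 full seconds, remainder 9 frames.
9301 s = 2 h 35 min 1 s.
Timecode: 02:35:01:09.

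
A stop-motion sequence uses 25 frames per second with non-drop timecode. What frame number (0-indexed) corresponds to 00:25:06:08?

37658

Total seconds to the label: (0 × 3600 + 25 × 60 + 6) = 1506.
Frame index = 1506 × 25 + 8 = 37658.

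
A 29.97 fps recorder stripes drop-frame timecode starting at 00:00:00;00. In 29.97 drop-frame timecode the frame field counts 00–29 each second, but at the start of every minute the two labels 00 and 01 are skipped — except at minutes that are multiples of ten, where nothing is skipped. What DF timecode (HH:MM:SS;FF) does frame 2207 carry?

Each 10-minute DF block holds 10 × 60 × 30 − 9 × 2 = 17982 frames. 2207 ÷ 17982 → 0 full blocks, remainder 2207.
Within the partial block the first minute is 1800 frames and each further minute 1798, so 1 further minute boundary passed. Total skipped labels = 18 × 0 + 2 × 1 = 2.
Non-drop label index = 2207 + 2 = 2209; at 30 labels/s that is 00:01:13:19, i.e. DF 00:01:13;19.

00:01:13;19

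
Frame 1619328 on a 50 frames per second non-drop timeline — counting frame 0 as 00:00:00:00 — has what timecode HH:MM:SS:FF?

1619328 ÷ 50 = 32386 full seconds, remainder 28 frames.
32386 s = 8 h 59 min 46 s.
Timecode: 08:59:46:28.

08:59:46:28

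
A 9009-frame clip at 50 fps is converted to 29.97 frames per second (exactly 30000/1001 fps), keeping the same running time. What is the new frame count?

5400 frames

Target frames = source frames × (target rate / source rate) = 9009 × (30000/1001)/(50) = 9009 × 600/1001 = 5400.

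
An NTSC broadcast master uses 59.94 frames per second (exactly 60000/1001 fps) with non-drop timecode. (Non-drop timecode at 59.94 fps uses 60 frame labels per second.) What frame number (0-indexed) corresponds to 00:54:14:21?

195261

Total seconds to the label: (0 × 3600 + 54 × 60 + 14) = 3254.
Frame index = 3254 × 60 + 21 = 195261.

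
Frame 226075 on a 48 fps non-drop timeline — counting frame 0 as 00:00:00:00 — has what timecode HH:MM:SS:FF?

226075 ÷ 48 = 4709 full seconds, remainder 43 frames.
4709 s = 1 h 18 min 29 s.
Timecode: 01:18:29:43.

01:18:29:43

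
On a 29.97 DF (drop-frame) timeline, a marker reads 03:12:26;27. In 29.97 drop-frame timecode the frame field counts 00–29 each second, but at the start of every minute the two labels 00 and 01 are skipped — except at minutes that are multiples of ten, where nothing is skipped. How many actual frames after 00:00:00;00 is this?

346061

Complete 10-minute blocks: 19, each 17982 frames → 341658.
Remaining 2 whole minutes in the current block: 1800 + 1 × 1798 = 3598 frames.
Within the current minute: 26 × 30 + 27 − 2 = 805 (labels ;00/;01 skipped at this minute). Total = 341658 + 3598 + 805 = 346061.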